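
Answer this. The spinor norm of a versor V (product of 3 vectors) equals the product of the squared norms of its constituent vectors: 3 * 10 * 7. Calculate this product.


Spinor norm N(V) = |v1|^2 * |v2|^2 * ... * |v3|^2
= 3 * 10 * 7
Running product: 3, 30, 210
N(V) = 210


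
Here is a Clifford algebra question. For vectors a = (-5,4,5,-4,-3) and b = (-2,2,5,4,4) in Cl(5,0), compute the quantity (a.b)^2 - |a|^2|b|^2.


a . b = (-5)*(-2) + 4*2 + 5*5 + (-4)*4 + (-3)*4
= 10 + 8 + 25 + (-16) + (-12) = 15
|a|^2 = (-5)^2 + 4^2 + 5^2 + (-4)^2 + (-3)^2 = 91
|b|^2 = (-2)^2 + 2^2 + 5^2 + 4^2 + 4^2 = 65
(a.b)^2 = 15^2 = 225
|a|^2 * |b|^2 = 91 * 65 = 5915
Result = 225 - 5915 = -5690


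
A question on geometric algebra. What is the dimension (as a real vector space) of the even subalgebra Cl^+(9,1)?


Even subalgebra dimension = 2^(n-1)
n = 9 + 1 = 10
2^(10 - 1) = 2^9 = 512
Verification: sum of C(10,k) for even k = 1 + 45 + 210 + 210 + 45 + 1 = 512
Result = 512


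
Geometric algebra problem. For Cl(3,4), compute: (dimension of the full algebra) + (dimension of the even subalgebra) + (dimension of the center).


n = 3 + 4 = 7
Total dim = 2^7 = 128
Even subalgebra dim = 2^6 = 64
n is odd, so center dim = 2
Sum = 128 + 64 + 2 = 194


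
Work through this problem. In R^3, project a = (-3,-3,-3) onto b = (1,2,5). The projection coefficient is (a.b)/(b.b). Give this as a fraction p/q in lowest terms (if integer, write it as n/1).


Projection coefficient = (a . b) / (b . b)
a . b = (-3)*1 + (-3)*2 + (-3)*5
= -3 + (-6) + (-15) = -24
b . b = 1^2 + 2^2 + 5^2
= 1 + 4 + 25 = 30
Coefficient = -24/30
In lowest terms: -4/5


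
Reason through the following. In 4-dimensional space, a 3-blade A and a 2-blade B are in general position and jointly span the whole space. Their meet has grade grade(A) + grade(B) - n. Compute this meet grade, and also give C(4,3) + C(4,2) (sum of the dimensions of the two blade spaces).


Meet grade = grade(A) + grade(B) - n
= 3 + 2 - 4 = 1
C(4,3) = 4
C(4,2) = 6
dim_A + dim_B = 4 + 6 = 10


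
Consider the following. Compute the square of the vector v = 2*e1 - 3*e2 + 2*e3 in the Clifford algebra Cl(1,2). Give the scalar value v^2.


v^2 = sum of c_i^2 * e_i^2
Positive signature terms (e_i^2 = +1): 2^2 = 4
Negative signature terms (e_j^2 = -1): (-3)^2 + 2^2 = 13
v^2 = 4 - 13 = -9


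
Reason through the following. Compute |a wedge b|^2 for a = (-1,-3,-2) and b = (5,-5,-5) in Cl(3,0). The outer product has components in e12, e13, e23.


a wedge b = (a1*b2 - a2*b1)*e12 + (a1*b3 - a3*b1)*e13 + (a2*b3 - a3*b2)*e23
e12 coeff: (-1)*(-5) - (-3)*5 = 5 - (-15) = 20
e13 coeff: (-1)*(-5) - (-2)*5 = 5 - (-10) = 15
e23 coeff: (-3)*(-5) - (-2)*(-5) = 15 - 10 = 5
|a wedge b|^2 = 20^2 + 15^2 + 5^2
= 400 + 225 + 25
= 650


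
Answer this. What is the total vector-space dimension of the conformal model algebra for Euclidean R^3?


The conformal model of R^3 uses Cl(4,1): the 3 Euclidean generators plus two extra orthogonal generators e+ (e+^2 = +1) and e- (e-^2 = -1), from which the null vectors e0, einf are built.
Number of generators m = 3 + 2 = 5.
dim Cl(p,q) = 2^m = 2^5 = 32


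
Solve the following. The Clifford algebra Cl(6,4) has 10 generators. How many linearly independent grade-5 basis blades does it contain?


Number of grade-k basis blades in Cl(p,q) with n = p + q is C(n, k).
n = 6 + 4 = 10
C(10, 5) = 10! / (5! * 5!)
= 3628800 / (120 * 120)
= 252


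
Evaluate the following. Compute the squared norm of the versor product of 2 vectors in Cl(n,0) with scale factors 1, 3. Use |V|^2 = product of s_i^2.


Each vector v_i has |v_i|^2 = s_i^2
Squared scales: 1^2 = 1, 3^2 = 9
|V|^2 = 1 * 9
= 9


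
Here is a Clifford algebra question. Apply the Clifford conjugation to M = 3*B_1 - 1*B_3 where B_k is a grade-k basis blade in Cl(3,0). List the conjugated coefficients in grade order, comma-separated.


Clifford conjugate sign for grade k: (-1)^(k(k+1)/2)
Grade 1: (-1)^(1*2/2) = (-1)^1 = -1, coeff 3 -> -3
Grade 3: (-1)^(3*4/2) = (-1)^6 = 1, coeff -1 -> -1
Conjugated coefficients: -3, -1


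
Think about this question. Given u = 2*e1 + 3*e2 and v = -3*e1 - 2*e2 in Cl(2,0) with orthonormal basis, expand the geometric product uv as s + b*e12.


Expand: (2*e1 + 3*e2)(-3*e1 - 2*e2)
= 2*(-3)*e1e1 + 2*(-2)*e1e2 + 3*(-3)*e2e1 + 3*(-2)*e2e2
Using e1^2 = e2^2 = 1, e2e1 = -e1e2:
Scalar part s = 2*(-3) + 3*(-2) = -6 + (-6) = -12
Bivector part b = 2*(-2) - 3*(-3) = -4 - (-9) = 5
uv = -12 + 5*e12


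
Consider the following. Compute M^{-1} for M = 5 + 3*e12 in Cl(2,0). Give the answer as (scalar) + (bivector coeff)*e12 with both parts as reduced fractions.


M = 5 + 3*e12, where e12^2 = -1.
Since M commutes with its reverse ~M = a - b*e12, M * ~M = a^2 - b^2*e12^2 = a^2 + b^2.
So M^{-1} = ~M / (a^2 + b^2) = (a - b*e12)/(a^2 + b^2).
a^2 + b^2 = 25 + 9 = 34
Scalar part = 5/34 = 5/34
Bivector coeff = -3/34 = -3/34
M^{-1} = 5/34 - 3/34*e12


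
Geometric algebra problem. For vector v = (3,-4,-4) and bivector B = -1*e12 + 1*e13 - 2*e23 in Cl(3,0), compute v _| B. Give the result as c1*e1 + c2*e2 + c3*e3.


Left contraction v _| B = <vB>_1 (grade-1 part of the geometric product vB).
Using e1_|e12 = e2, e2_|e12 = -e1, e1_|e13 = e3, e3_|e13 = -e1, e2_|e23 = e3, e3_|e23 = -e2:
e1 coeff: -v2*b12 - v3*b13 = -(-4)*(-1) - (-4)*(1) = 0
e2 coeff: v1*b12 - v3*b23 = (3)*(-1) - (-4)*(-2) = -11
e3 coeff: v1*b13 + v2*b23 = (3)*(1) + (-4)*(-2) = 11
v _| B = 0*e1 - 11*e2 + 11*e3


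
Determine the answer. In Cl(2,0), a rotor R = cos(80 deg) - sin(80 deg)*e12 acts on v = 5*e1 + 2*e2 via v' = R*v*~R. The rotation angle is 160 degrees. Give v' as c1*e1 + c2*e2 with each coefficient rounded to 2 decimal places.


Rotor R = cos(80deg) - sin(80deg)*e12
Rotation angle theta = 2 * 80 = 160 degrees
v' = R*v*~R rotates v by theta.
cos(160deg) = -0.9397, sin(160deg) = 0.3420
v'_1 = 5*cos(160deg) - 2*sin(160deg)
= 5*(-0.9397) - 2*0.3420
= -5.38
v'_2 = 5*sin(160deg) + 2*cos(160deg)
= 5*0.3420 + 2*(-0.9397)
= -0.17
v' = -5.38*e1 - 0.17*e2


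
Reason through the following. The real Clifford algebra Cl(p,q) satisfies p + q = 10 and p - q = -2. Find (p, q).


We need p + q = 10 and p - q = -2.
Adding: 2p = 10 + (-2) = 8, so p = 4.
Then q = 10 - 4 = 6.
(p, q) = (4, 6)


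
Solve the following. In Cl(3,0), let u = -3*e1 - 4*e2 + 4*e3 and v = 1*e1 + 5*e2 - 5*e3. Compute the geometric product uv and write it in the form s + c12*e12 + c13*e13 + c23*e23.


In Cl(3,0): e_i^2 = 1, e_ie_j = -e_je_i for i != j.
Scalar part = u . v = (-3)*1 + (-4)*5 + 4*(-5)
= -3 + (-20) + (-20) = -43
e12 coeff = (-3)*5 - (-4)*1 = -15 - (-4) = -11
e13 coeff = (-3)*(-5) - 4*1 = 15 - 4 = 11
e23 coeff = (-4)*(-5) - 4*5 = 20 - 20 = 0
uv = -43 - 11*e12 + 11*e13 + 0*e23


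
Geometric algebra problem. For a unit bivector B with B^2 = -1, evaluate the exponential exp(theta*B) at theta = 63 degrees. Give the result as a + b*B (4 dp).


For a unit bivector B with B^2 = -1, the exponential series gives
e^(theta*B) = cos(theta) + sin(theta)*B (the GA analogue of Euler's formula).
theta = 63 degrees = 1.099557 rad
cos(63 deg) = 0.4540
sin(63 deg) = 0.8910
exp(theta*B) = 0.4540 + 0.8910*B


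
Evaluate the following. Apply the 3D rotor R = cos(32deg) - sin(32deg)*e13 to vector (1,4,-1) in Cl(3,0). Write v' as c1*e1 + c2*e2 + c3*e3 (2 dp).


Rotor R = cos(32deg) - sin(32deg)*e13
Rotation angle theta = 2 * 32 = 64 degrees in the e13 plane (e1 -> e3).
The component perpendicular to the plane (e2) is invariant: v'_2 = v2 = 4.00
cos(64deg) = 0.4384, sin(64deg) = 0.8988
v'_1 = v1*cos(theta) - v3*sin(theta) = 1*0.4384 - (-1)*0.8988 = 1.34
v'_3 = v1*sin(theta) + v3*cos(theta) = 1*0.8988 + (-1)*0.4384 = 0.46
v' = 1.34*e1 + 4.00*e2 + 0.46*e3


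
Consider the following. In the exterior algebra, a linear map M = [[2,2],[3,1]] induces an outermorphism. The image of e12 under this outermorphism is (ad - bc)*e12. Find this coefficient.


The outermorphism of a linear map f sends e1^e2 to f(e1)^f(e2).
f(e1) = 2*e1 + 3*e2
f(e2) = 2*e1 + 1*e2
f(e1) ^ f(e2) = (2*e1 + 3*e2) ^ (2*e1 + 1*e2)
= 2*1*e12 + 3*2*e21
= (2 - 6)*e12
= -4*e12
Coefficient = -4


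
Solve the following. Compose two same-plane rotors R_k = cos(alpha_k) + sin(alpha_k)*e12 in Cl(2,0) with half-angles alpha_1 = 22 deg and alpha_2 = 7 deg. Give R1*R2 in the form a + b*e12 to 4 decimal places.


Same-plane rotors commute and their half-angles add:
R1*R2 = cos(a1 + a2) + sin(a1 + a2)*e12.
a1 + a2 = 22 + 7 = 29 deg
cos(29 deg) = 0.8746
sin(29 deg) = 0.4848
R1*R2 = 0.8746 + 0.4848*e12


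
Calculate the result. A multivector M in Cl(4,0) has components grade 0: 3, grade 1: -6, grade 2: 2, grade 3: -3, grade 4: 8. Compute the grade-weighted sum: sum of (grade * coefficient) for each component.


Grade-weighted sum = sum of grade_k * coefficient_k
0*3 = 0
1*(-6) = -6
2*2 = 4
3*(-3) = -9
4*8 = 32
Total = 0 + (-6) + 4 + (-9) + 32 = 21


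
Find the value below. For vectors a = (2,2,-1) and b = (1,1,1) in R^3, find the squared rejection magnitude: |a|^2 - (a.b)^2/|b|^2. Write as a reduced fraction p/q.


|a|^2 = 2^2 + 2^2 + (-1)^2 = 9
|b|^2 = 1^2 + 1^2 + 1^2 = 3
a . b = 2*1 + 2*1 + (-1)*1 = 3
(a.b)^2 = 3^2 = 9
|rej|^2 = 9 - 9/3
= (27 - 9)/3
= 18/3
In lowest terms: 6/1


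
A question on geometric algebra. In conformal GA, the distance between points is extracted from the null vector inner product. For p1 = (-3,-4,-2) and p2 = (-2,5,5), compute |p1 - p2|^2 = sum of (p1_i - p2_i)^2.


p1 - p2 = (-1, -9, -7)
|p1 - p2|^2 = (-1)^2 + (-9)^2 + (-7)^2
= 1 + 81 + 49
= 131


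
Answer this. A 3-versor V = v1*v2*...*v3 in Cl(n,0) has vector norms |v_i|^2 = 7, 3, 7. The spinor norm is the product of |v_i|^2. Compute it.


Spinor norm N(V) = |v1|^2 * |v2|^2 * ... * |v3|^2
= 7 * 3 * 7
Running product: 7, 21, 147
N(V) = 147


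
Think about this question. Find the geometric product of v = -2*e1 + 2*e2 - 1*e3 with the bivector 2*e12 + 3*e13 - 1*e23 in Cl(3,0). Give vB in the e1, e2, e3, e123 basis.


vB has grade-1 (vector) and grade-3 (trivector) parts: vB = (v _| B) + (v ^ B).
Vector part <vB>_1:
  e1: -v2*b12 - v3*b13 = -(2)*(2) - (-1)*(3) = -1
  e2: v1*b12 - v3*b23 = (-2)*(2) - (-1)*(-1) = -5
  e3: v1*b13 + v2*b23 = (-2)*(3) + (2)*(-1) = -8
Trivector part <vB>_3:
  e123: v1*b23 - v2*b13 + v3*b12 = (-2)*(-1) - (2)*(3) + (-1)*(2) = -6
vB = -1*e1 - 5*e2 - 8*e3 - 6*e123


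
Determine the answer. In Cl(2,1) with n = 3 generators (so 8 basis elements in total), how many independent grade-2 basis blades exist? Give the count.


Number of grade-k basis blades in Cl(p,q) with n = p + q is C(n, k).
n = 2 + 1 = 3
C(3, 2) = 3! / (2! * 1!)
= 6 / (2 * 1)
= 3


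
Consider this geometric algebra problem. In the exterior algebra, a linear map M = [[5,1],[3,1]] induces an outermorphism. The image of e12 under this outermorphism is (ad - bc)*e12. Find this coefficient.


The outermorphism of a linear map f sends e1^e2 to f(e1)^f(e2).
f(e1) = 5*e1 + 3*e2
f(e2) = 1*e1 + 1*e2
f(e1) ^ f(e2) = (5*e1 + 3*e2) ^ (1*e1 + 1*e2)
= 5*1*e12 + 3*1*e21
= (5 - 3)*e12
= 2*e12
Coefficient = 2


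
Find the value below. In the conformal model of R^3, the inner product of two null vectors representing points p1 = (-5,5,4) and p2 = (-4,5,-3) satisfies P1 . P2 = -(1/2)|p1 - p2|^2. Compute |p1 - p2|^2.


p1 - p2 = (-1, 0, 7)
|p1 - p2|^2 = (-1)^2 + 0^2 + 7^2
= 1 + 0 + 49
= 50


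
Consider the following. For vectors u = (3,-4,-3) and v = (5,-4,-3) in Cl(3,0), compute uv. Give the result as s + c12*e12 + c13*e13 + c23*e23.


In Cl(3,0): e_i^2 = 1, e_ie_j = -e_je_i for i != j.
Scalar part = u . v = 3*5 + (-4)*(-4) + (-3)*(-3)
= 15 + 16 + 9 = 40
e12 coeff = 3*(-4) - (-4)*5 = -12 - (-20) = 8
e13 coeff = 3*(-3) - (-3)*5 = -9 - (-15) = 6
e23 coeff = (-4)*(-3) - (-3)*(-4) = 12 - 12 = 0
uv = 40 + 8*e12 + 6*e13 + 0*e23


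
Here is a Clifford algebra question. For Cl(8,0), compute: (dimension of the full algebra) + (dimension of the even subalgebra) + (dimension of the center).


n = 8 + 0 = 8
Total dim = 2^8 = 256
Even subalgebra dim = 2^7 = 128
n is even, so center dim = 1
Sum = 256 + 128 + 1 = 385


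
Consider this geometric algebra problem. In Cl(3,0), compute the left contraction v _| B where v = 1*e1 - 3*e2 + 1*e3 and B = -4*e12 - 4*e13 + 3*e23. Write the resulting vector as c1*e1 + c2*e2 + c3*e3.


Left contraction v _| B = <vB>_1 (grade-1 part of the geometric product vB).
Using e1_|e12 = e2, e2_|e12 = -e1, e1_|e13 = e3, e3_|e13 = -e1, e2_|e23 = e3, e3_|e23 = -e2:
e1 coeff: -v2*b12 - v3*b13 = -(-3)*(-4) - (1)*(-4) = -8
e2 coeff: v1*b12 - v3*b23 = (1)*(-4) - (1)*(3) = -7
e3 coeff: v1*b13 + v2*b23 = (1)*(-4) + (-3)*(3) = -13
v _| B = -8*e1 - 7*e2 - 13*e3


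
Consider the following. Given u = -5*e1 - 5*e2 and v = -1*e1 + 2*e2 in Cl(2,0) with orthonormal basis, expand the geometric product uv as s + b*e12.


Expand: (-5*e1 - 5*e2)(-1*e1 + 2*e2)
= (-5)*(-1)*e1e1 + (-5)*2*e1e2 + (-5)*(-1)*e2e1 + (-5)*2*e2e2
Using e1^2 = e2^2 = 1, e2e1 = -e1e2:
Scalar part s = (-5)*(-1) + (-5)*2 = 5 + (-10) = -5
Bivector part b = (-5)*2 - (-5)*(-1) = -10 - 5 = -15
uv = -5 - 15*e12


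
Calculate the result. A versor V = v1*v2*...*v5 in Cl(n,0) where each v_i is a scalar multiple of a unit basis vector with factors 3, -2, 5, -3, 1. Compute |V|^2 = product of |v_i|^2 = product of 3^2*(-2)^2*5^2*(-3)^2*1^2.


Each vector v_i has |v_i|^2 = s_i^2
Squared scales: 3^2 = 9, (-2)^2 = 4, 5^2 = 25, (-3)^2 = 9, 1^2 = 1
|V|^2 = 9 * 4 * 25 * 9 * 1
= 8100


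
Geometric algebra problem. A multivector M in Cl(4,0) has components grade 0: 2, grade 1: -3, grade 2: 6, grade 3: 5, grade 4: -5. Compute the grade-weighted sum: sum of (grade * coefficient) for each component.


Grade-weighted sum = sum of grade_k * coefficient_k
0*2 = 0
1*(-3) = -3
2*6 = 12
3*5 = 15
4*(-5) = -20
Total = 0 + (-3) + 12 + 15 + (-20) = 4


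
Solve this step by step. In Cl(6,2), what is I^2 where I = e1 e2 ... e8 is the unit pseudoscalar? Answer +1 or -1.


The pseudoscalar I = e1...e_n (product of all n generators) of Cl(p,q) satisfies I^2 = (-1)^(q + n(n-1)/2).
p = 6, q = 2, n = p + q = 8
n(n-1)/2 = 8 * 7 / 2 = 28
Exponent = q + n(n-1)/2 = 2 + 28 = 30
I^2 = (-1)^30 = +1


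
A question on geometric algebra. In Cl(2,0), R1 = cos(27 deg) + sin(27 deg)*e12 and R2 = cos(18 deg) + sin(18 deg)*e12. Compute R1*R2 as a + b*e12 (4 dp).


Same-plane rotors commute and their half-angles add:
R1*R2 = cos(a1 + a2) + sin(a1 + a2)*e12.
a1 + a2 = 27 + 18 = 45 deg
cos(45 deg) = 0.7071
sin(45 deg) = 0.7071
R1*R2 = 0.7071 + 0.7071*e12


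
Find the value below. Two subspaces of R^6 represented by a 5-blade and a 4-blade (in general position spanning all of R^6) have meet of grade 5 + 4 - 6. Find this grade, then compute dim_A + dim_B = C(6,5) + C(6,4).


Meet grade = grade(A) + grade(B) - n
= 5 + 4 - 6 = 3
C(6,5) = 6
C(6,4) = 15
dim_A + dim_B = 6 + 15 = 21


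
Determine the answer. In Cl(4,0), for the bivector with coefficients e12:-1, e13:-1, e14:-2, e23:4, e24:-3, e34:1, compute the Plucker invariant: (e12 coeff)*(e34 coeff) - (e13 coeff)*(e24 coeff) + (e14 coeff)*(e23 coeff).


Plucker relation: af - be + cd
a*f = (-1)*1 = -1
b*e = (-1)*(-3) = 3
c*d = (-2)*4 = -8
af - be + cd = -1 - 3 + (-8)
= -12


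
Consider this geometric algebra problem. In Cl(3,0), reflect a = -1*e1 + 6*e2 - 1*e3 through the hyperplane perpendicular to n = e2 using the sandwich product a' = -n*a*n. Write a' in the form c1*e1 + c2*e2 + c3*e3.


Reflection formula: a' = -n*a*n, with n = e2 (unit vector, n^2 = 1).
For reflection through hyperplane perp to e2:
The component along e2 flips sign, others stay.
a = (-1, 6, -1)
a' = (-1, -6, -1)
a' = -1*e1 - 6*e2 - 1*e3


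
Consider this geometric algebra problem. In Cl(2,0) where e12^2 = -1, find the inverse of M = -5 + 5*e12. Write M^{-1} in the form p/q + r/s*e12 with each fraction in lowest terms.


M = -5 + 5*e12, where e12^2 = -1.
Since M commutes with its reverse ~M = a - b*e12, M * ~M = a^2 - b^2*e12^2 = a^2 + b^2.
So M^{-1} = ~M / (a^2 + b^2) = (a - b*e12)/(a^2 + b^2).
a^2 + b^2 = 25 + 25 = 50
Scalar part = -5/50 = -1/10
Bivector coeff = -5/50 = -1/10
M^{-1} = -1/10 - 1/10*e12


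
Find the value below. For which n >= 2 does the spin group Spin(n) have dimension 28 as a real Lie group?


dim Spin(n) = dim so(n) = n(n-1)/2.
Solve n(n-1)/2 = 28, i.e. n^2 - n - 56 = 0.
Discriminant = 1 + 8*28 = 225
n = (1 + sqrt(225))/2 = (1 + 15)/2 = 8


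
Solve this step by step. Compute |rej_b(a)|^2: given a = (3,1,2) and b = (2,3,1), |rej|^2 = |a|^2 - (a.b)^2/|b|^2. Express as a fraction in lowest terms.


|a|^2 = 3^2 + 1^2 + 2^2 = 14
|b|^2 = 2^2 + 3^2 + 1^2 = 14
a . b = 3*2 + 1*3 + 2*1 = 11
(a.b)^2 = 11^2 = 121
|rej|^2 = 14 - 121/14
= (196 - 121)/14
= 75/14
In lowest terms: 75/14


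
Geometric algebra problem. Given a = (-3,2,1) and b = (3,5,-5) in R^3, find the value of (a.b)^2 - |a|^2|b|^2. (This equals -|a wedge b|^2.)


a . b = (-3)*3 + 2*5 + 1*(-5)
= -9 + 10 + (-5) = -4
|a|^2 = (-3)^2 + 2^2 + 1^2 = 14
|b|^2 = 3^2 + 5^2 + (-5)^2 = 59
(a.b)^2 = (-4)^2 = 16
|a|^2 * |b|^2 = 14 * 59 = 826
Result = 16 - 826 = -810


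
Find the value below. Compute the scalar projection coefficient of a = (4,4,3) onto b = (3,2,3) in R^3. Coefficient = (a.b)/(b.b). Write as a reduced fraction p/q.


Projection coefficient = (a . b) / (b . b)
a . b = 4*3 + 4*2 + 3*3
= 12 + 8 + 9 = 29
b . b = 3^2 + 2^2 + 3^2
= 9 + 4 + 9 = 22
Coefficient = 29/22
In lowest terms: 29/22


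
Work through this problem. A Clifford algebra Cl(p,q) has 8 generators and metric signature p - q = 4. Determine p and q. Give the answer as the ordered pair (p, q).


We need p + q = 8 and p - q = 4.
Adding: 2p = 8 + 4 = 12, so p = 6.
Then q = 8 - 6 = 2.
(p, q) = (6, 2)


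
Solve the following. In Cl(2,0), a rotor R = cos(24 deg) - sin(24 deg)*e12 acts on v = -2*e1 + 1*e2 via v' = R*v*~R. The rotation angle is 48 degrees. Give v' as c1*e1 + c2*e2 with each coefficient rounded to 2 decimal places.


Rotor R = cos(24deg) - sin(24deg)*e12
Rotation angle theta = 2 * 24 = 48 degrees
v' = R*v*~R rotates v by theta.
cos(48deg) = 0.6691, sin(48deg) = 0.7431
v'_1 = -2*cos(48deg) - 1*sin(48deg)
= -2*0.6691 - 1*0.7431
= -2.08
v'_2 = -2*sin(48deg) + 1*cos(48deg)
= -2*0.7431 + 1*0.6691
= -0.82
v' = -2.08*e1 - 0.82*e2


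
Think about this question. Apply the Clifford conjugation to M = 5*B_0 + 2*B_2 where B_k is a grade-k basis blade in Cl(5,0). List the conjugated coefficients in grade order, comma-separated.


Clifford conjugate sign for grade k: (-1)^(k(k+1)/2)
Grade 0: (-1)^(0*1/2) = (-1)^0 = 1, coeff 5 -> 5
Grade 2: (-1)^(2*3/2) = (-1)^3 = -1, coeff 2 -> -2
Conjugated coefficients: 5, -2


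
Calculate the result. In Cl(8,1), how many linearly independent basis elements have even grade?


Even subalgebra dimension = 2^(n-1)
n = 8 + 1 = 9
2^(9 - 1) = 2^8 = 256
Verification: sum of C(9,k) for even k = 1 + 36 + 126 + 84 + 9 = 256
Result = 256


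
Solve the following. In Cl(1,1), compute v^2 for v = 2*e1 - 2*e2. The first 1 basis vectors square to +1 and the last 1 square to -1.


v^2 = sum of c_i^2 * e_i^2
Positive signature terms (e_i^2 = +1): 2^2 = 4
Negative signature terms (e_j^2 = -1): (-2)^2 = 4
v^2 = 4 - 4 = 0


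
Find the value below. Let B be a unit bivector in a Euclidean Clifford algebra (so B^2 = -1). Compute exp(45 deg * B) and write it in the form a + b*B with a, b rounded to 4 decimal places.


For a unit bivector B with B^2 = -1, the exponential series gives
e^(theta*B) = cos(theta) + sin(theta)*B (the GA analogue of Euler's formula).
theta = 45 degrees = 0.785398 rad
cos(45 deg) = 0.7071
sin(45 deg) = 0.7071
exp(theta*B) = 0.7071 + 0.7071*B


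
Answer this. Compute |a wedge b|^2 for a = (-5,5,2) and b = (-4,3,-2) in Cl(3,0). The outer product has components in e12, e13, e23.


a wedge b = (a1*b2 - a2*b1)*e12 + (a1*b3 - a3*b1)*e13 + (a2*b3 - a3*b2)*e23
e12 coeff: (-5)*3 - 5*(-4) = -15 - (-20) = 5
e13 coeff: (-5)*(-2) - 2*(-4) = 10 - (-8) = 18
e23 coeff: 5*(-2) - 2*3 = -10 - 6 = -16
|a wedge b|^2 = 5^2 + 18^2 + (-16)^2
= 25 + 324 + 256
= 605


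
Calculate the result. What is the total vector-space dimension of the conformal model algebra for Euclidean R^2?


The conformal model of R^2 uses Cl(3,1): the 2 Euclidean generators plus two extra orthogonal generators e+ (e+^2 = +1) and e- (e-^2 = -1), from which the null vectors e0, einf are built.
Number of generators m = 2 + 2 = 4.
dim Cl(p,q) = 2^m = 2^4 = 16


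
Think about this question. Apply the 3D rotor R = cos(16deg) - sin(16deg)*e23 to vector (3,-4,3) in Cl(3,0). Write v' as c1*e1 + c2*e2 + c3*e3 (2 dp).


Rotor R = cos(16deg) - sin(16deg)*e23
Rotation angle theta = 2 * 16 = 32 degrees in the e23 plane (e2 -> e3).
The component perpendicular to the plane (e1) is invariant: v'_1 = v1 = 3.00
cos(32deg) = 0.8480, sin(32deg) = 0.5299
v'_2 = v2*cos(theta) - v3*sin(theta) = -4*0.8480 - 3*0.5299 = -4.98
v'_3 = v2*sin(theta) + v3*cos(theta) = -4*0.5299 + 3*0.8480 = 0.42
v' = 3.00*e1 - 4.98*e2 + 0.42*e3


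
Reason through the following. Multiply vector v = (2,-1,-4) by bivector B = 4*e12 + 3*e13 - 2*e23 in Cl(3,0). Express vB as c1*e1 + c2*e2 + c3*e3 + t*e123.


vB has grade-1 (vector) and grade-3 (trivector) parts: vB = (v _| B) + (v ^ B).
Vector part <vB>_1:
  e1: -v2*b12 - v3*b13 = -(-1)*(4) - (-4)*(3) = 16
  e2: v1*b12 - v3*b23 = (2)*(4) - (-4)*(-2) = 0
  e3: v1*b13 + v2*b23 = (2)*(3) + (-1)*(-2) = 8
Trivector part <vB>_3:
  e123: v1*b23 - v2*b13 + v3*b12 = (2)*(-2) - (-1)*(3) + (-4)*(4) = -17
vB = 16*e1 + 0*e2 + 8*e3 - 17*e123


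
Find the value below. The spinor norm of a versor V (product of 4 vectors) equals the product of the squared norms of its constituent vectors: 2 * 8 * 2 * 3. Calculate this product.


Spinor norm N(V) = |v1|^2 * |v2|^2 * ... * |v4|^2
= 2 * 8 * 2 * 3
Running product: 2, 16, 32, 96
N(V) = 96


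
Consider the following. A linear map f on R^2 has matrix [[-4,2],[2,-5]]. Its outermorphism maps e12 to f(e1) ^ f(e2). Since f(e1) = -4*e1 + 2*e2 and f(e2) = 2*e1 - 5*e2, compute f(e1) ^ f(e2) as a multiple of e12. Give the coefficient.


The outermorphism of a linear map f sends e1^e2 to f(e1)^f(e2).
f(e1) = -4*e1 + 2*e2
f(e2) = 2*e1 - 5*e2
f(e1) ^ f(e2) = (-4*e1 + 2*e2) ^ (2*e1 - 5*e2)
= (-4)*(-5)*e12 + 2*2*e21
= (20 - 4)*e12
= 16*e12
Coefficient = 16


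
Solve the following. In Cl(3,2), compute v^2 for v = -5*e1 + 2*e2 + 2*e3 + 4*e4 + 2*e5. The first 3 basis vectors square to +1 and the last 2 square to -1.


v^2 = sum of c_i^2 * e_i^2
Positive signature terms (e_i^2 = +1): (-5)^2 + 2^2 + 2^2 = 33
Negative signature terms (e_j^2 = -1): 4^2 + 2^2 = 20
v^2 = 33 - 20 = 13


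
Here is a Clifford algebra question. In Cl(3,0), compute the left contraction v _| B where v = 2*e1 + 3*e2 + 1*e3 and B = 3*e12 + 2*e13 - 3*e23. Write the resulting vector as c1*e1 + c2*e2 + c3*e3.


Left contraction v _| B = <vB>_1 (grade-1 part of the geometric product vB).
Using e1_|e12 = e2, e2_|e12 = -e1, e1_|e13 = e3, e3_|e13 = -e1, e2_|e23 = e3, e3_|e23 = -e2:
e1 coeff: -v2*b12 - v3*b13 = -(3)*(3) - (1)*(2) = -11
e2 coeff: v1*b12 - v3*b23 = (2)*(3) - (1)*(-3) = 9
e3 coeff: v1*b13 + v2*b23 = (2)*(2) + (3)*(-3) = -5
v _| B = -11*e1 + 9*e2 - 5*e3


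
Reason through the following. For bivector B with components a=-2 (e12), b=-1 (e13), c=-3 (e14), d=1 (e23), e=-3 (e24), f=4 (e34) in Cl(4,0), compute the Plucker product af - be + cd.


Plucker relation: af - be + cd
a*f = (-2)*4 = -8
b*e = (-1)*(-3) = 3
c*d = (-3)*1 = -3
af - be + cd = -8 - 3 + (-3)
= -14


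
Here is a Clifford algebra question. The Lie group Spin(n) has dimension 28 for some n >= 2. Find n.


dim Spin(n) = dim so(n) = n(n-1)/2.
Solve n(n-1)/2 = 28, i.e. n^2 - n - 56 = 0.
Discriminant = 1 + 8*28 = 225
n = (1 + sqrt(225))/2 = (1 + 15)/2 = 8


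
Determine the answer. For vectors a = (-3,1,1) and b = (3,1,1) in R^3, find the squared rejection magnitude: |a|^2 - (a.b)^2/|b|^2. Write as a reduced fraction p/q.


|a|^2 = (-3)^2 + 1^2 + 1^2 = 11
|b|^2 = 3^2 + 1^2 + 1^2 = 11
a . b = (-3)*3 + 1*1 + 1*1 = -7
(a.b)^2 = (-7)^2 = 49
|rej|^2 = 11 - 49/11
= (121 - 49)/11
= 72/11
In lowest terms: 72/11


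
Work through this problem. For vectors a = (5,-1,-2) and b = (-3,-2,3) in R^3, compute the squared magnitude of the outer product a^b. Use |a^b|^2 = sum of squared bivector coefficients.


a wedge b = (a1*b2 - a2*b1)*e12 + (a1*b3 - a3*b1)*e13 + (a2*b3 - a3*b2)*e23
e12 coeff: 5*(-2) - (-1)*(-3) = -10 - 3 = -13
e13 coeff: 5*3 - (-2)*(-3) = 15 - 6 = 9
e23 coeff: (-1)*3 - (-2)*(-2) = -3 - 4 = -7
|a wedge b|^2 = (-13)^2 + 9^2 + (-7)^2
= 169 + 81 + 49
= 299


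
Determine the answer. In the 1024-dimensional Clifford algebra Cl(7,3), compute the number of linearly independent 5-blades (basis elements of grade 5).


Number of grade-k basis blades in Cl(p,q) with n = p + q is C(n, k).
n = 7 + 3 = 10
C(10, 5) = 10! / (5! * 5!)
= 3628800 / (120 * 120)
= 252


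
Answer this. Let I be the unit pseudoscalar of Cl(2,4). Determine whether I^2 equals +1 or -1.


The pseudoscalar I = e1...e_n (product of all n generators) of Cl(p,q) satisfies I^2 = (-1)^(q + n(n-1)/2).
p = 2, q = 4, n = p + q = 6
n(n-1)/2 = 6 * 5 / 2 = 15
Exponent = q + n(n-1)/2 = 4 + 15 = 19
I^2 = (-1)^19 = -1


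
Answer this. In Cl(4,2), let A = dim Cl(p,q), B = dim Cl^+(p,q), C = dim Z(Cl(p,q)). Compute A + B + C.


n = 4 + 2 = 6
Total dim = 2^6 = 64
Even subalgebra dim = 2^5 = 32
n is even, so center dim = 1
Sum = 64 + 32 + 1 = 97


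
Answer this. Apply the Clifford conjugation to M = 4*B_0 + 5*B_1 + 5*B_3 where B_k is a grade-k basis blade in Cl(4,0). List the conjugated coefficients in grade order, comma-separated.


Clifford conjugate sign for grade k: (-1)^(k(k+1)/2)
Grade 0: (-1)^(0*1/2) = (-1)^0 = 1, coeff 4 -> 4
Grade 1: (-1)^(1*2/2) = (-1)^1 = -1, coeff 5 -> -5
Grade 3: (-1)^(3*4/2) = (-1)^6 = 1, coeff 5 -> 5
Conjugated coefficients: 4, -5, 5


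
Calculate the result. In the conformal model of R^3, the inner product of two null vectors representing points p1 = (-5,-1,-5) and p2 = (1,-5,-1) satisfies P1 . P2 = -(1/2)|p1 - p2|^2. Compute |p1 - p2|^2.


p1 - p2 = (-6, 4, -4)
|p1 - p2|^2 = (-6)^2 + 4^2 + (-4)^2
= 36 + 16 + 16
= 68


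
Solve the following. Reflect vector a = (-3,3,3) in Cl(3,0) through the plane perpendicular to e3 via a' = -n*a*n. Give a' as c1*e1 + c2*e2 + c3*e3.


Reflection formula: a' = -n*a*n, with n = e3 (unit vector, n^2 = 1).
For reflection through hyperplane perp to e3:
The component along e3 flips sign, others stay.
a = (-3, 3, 3)
a' = (-3, 3, -3)
a' = -3*e1 + 3*e2 - 3*e3


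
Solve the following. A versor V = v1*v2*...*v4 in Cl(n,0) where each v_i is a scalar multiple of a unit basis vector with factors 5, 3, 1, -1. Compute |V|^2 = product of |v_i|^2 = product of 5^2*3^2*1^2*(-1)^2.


Each vector v_i has |v_i|^2 = s_i^2
Squared scales: 5^2 = 25, 3^2 = 9, 1^2 = 1, (-1)^2 = 1
|V|^2 = 25 * 9 * 1 * 1
= 225


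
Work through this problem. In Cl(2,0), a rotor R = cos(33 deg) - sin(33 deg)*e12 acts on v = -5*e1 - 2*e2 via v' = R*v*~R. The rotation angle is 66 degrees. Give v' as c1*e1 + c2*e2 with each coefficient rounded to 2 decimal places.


Rotor R = cos(33deg) - sin(33deg)*e12
Rotation angle theta = 2 * 33 = 66 degrees
v' = R*v*~R rotates v by theta.
cos(66deg) = 0.4067, sin(66deg) = 0.9135
v'_1 = -5*cos(66deg) - (-2)*sin(66deg)
= -5*0.4067 - (-2)*0.9135
= -0.21
v'_2 = -5*sin(66deg) + (-2)*cos(66deg)
= -5*0.9135 + (-2)*0.4067
= -5.38
v' = -0.21*e1 - 5.38*e2


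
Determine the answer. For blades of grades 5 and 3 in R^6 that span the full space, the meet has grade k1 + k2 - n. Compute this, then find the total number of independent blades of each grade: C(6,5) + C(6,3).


Meet grade = grade(A) + grade(B) - n
= 5 + 3 - 6 = 2
C(6,5) = 6
C(6,3) = 20
dim_A + dim_B = 6 + 20 = 26


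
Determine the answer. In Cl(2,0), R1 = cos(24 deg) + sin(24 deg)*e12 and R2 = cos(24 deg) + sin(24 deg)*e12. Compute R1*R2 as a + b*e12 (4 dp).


Same-plane rotors commute and their half-angles add:
R1*R2 = cos(a1 + a2) + sin(a1 + a2)*e12.
a1 + a2 = 24 + 24 = 48 deg
cos(48 deg) = 0.6691
sin(48 deg) = 0.7431
R1*R2 = 0.6691 + 0.7431*e12


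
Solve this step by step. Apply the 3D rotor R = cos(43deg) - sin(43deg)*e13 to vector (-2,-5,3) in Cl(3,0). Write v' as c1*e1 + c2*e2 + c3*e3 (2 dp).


Rotor R = cos(43deg) - sin(43deg)*e13
Rotation angle theta = 2 * 43 = 86 degrees in the e13 plane (e1 -> e3).
The component perpendicular to the plane (e2) is invariant: v'_2 = v2 = -5.00
cos(86deg) = 0.0698, sin(86deg) = 0.9976
v'_1 = v1*cos(theta) - v3*sin(theta) = -2*0.0698 - 3*0.9976 = -3.13
v'_3 = v1*sin(theta) + v3*cos(theta) = -2*0.9976 + 3*0.0698 = -1.79
v' = -3.13*e1 - 5.00*e2 - 1.79*e3


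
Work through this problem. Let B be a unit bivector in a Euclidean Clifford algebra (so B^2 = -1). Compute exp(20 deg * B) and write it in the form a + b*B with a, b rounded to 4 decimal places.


For a unit bivector B with B^2 = -1, the exponential series gives
e^(theta*B) = cos(theta) + sin(theta)*B (the GA analogue of Euler's formula).
theta = 20 degrees = 0.349066 rad
cos(20 deg) = 0.9397
sin(20 deg) = 0.3420
exp(theta*B) = 0.9397 + 0.3420*B


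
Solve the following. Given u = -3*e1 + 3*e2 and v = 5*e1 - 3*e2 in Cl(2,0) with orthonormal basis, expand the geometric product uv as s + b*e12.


Expand: (-3*e1 + 3*e2)(5*e1 - 3*e2)
= (-3)*5*e1e1 + (-3)*(-3)*e1e2 + 3*5*e2e1 + 3*(-3)*e2e2
Using e1^2 = e2^2 = 1, e2e1 = -e1e2:
Scalar part s = (-3)*5 + 3*(-3) = -15 + (-9) = -24
Bivector part b = (-3)*(-3) - 3*5 = 9 - 15 = -6
uv = -24 - 6*e12


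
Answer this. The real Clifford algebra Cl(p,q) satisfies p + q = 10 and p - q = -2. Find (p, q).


We need p + q = 10 and p - q = -2.
Adding: 2p = 10 + (-2) = 8, so p = 4.
Then q = 10 - 4 = 6.
(p, q) = (4, 6)


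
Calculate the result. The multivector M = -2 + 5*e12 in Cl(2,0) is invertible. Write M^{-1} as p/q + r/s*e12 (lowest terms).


M = -2 + 5*e12, where e12^2 = -1.
Since M commutes with its reverse ~M = a - b*e12, M * ~M = a^2 - b^2*e12^2 = a^2 + b^2.
So M^{-1} = ~M / (a^2 + b^2) = (a - b*e12)/(a^2 + b^2).
a^2 + b^2 = 4 + 25 = 29
Scalar part = -2/29 = -2/29
Bivector coeff = -5/29 = -5/29
M^{-1} = -2/29 - 5/29*e12


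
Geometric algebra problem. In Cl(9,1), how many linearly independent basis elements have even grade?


Even subalgebra dimension = 2^(n-1)
n = 9 + 1 = 10
2^(10 - 1) = 2^9 = 512
Verification: sum of C(10,k) for even k = 1 + 45 + 210 + 210 + 45 + 1 = 512
Result = 512


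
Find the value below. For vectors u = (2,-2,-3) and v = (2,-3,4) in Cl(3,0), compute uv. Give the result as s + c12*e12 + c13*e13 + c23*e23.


In Cl(3,0): e_i^2 = 1, e_ie_j = -e_je_i for i != j.
Scalar part = u . v = 2*2 + (-2)*(-3) + (-3)*4
= 4 + 6 + (-12) = -2
e12 coeff = 2*(-3) - (-2)*2 = -6 - (-4) = -2
e13 coeff = 2*4 - (-3)*2 = 8 - (-6) = 14
e23 coeff = (-2)*4 - (-3)*(-3) = -8 - 9 = -17
uv = -2 - 2*e12 + 14*e13 - 17*e23


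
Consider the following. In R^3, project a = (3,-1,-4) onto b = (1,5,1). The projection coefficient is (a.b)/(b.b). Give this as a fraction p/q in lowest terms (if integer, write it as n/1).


Projection coefficient = (a . b) / (b . b)
a . b = 3*1 + (-1)*5 + (-4)*1
= 3 + (-5) + (-4) = -6
b . b = 1^2 + 5^2 + 1^2
= 1 + 25 + 1 = 27
Coefficient = -6/27
In lowest terms: -2/9


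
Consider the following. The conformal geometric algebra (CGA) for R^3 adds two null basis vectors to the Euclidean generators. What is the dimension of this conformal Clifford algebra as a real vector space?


The conformal model of R^3 uses Cl(4,1): the 3 Euclidean generators plus two extra orthogonal generators e+ (e+^2 = +1) and e- (e-^2 = -1), from which the null vectors e0, einf are built.
Number of generators m = 3 + 2 = 5.
dim Cl(p,q) = 2^m = 2^5 = 32


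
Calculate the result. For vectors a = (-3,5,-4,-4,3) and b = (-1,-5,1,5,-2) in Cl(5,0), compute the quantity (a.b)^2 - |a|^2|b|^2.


a . b = (-3)*(-1) + 5*(-5) + (-4)*1 + (-4)*5 + 3*(-2)
= 3 + (-25) + (-4) + (-20) + (-6) = -52
|a|^2 = (-3)^2 + 5^2 + (-4)^2 + (-4)^2 + 3^2 = 75
|b|^2 = (-1)^2 + (-5)^2 + 1^2 + 5^2 + (-2)^2 = 56
(a.b)^2 = (-52)^2 = 2704
|a|^2 * |b|^2 = 75 * 56 = 4200
Result = 2704 - 4200 = -1496


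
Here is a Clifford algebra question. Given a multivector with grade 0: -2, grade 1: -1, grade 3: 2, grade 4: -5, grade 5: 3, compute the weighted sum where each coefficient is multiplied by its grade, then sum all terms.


Grade-weighted sum = sum of grade_k * coefficient_k
0*(-2) = 0
1*(-1) = -1
3*2 = 6
4*(-5) = -20
5*3 = 15
Total = 0 + (-1) + 6 + (-20) + 15 = 0


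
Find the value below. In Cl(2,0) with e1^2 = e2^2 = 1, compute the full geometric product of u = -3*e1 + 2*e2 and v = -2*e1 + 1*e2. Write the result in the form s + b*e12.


Expand: (-3*e1 + 2*e2)(-2*e1 + 1*e2)
= (-3)*(-2)*e1e1 + (-3)*1*e1e2 + 2*(-2)*e2e1 + 2*1*e2e2
Using e1^2 = e2^2 = 1, e2e1 = -e1e2:
Scalar part s = (-3)*(-2) + 2*1 = 6 + 2 = 8
Bivector part b = (-3)*1 - 2*(-2) = -3 - (-4) = 1
uv = 8 + 1*e12


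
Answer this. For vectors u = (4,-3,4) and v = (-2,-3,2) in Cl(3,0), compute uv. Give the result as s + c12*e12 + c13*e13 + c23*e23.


In Cl(3,0): e_i^2 = 1, e_ie_j = -e_je_i for i != j.
Scalar part = u . v = 4*(-2) + (-3)*(-3) + 4*2
= -8 + 9 + 8 = 9
e12 coeff = 4*(-3) - (-3)*(-2) = -12 - 6 = -18
e13 coeff = 4*2 - 4*(-2) = 8 - (-8) = 16
e23 coeff = (-3)*2 - 4*(-3) = -6 - (-12) = 6
uv = 9 - 18*e12 + 16*e13 + 6*e23


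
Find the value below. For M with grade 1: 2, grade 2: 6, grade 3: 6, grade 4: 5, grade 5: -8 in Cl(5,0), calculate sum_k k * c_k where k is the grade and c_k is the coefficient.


Grade-weighted sum = sum of grade_k * coefficient_k
1*2 = 2
2*6 = 12
3*6 = 18
4*5 = 20
5*(-8) = -40
Total = 2 + 12 + 18 + 20 + (-40) = 12


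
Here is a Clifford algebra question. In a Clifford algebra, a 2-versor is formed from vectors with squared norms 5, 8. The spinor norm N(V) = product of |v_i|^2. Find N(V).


Spinor norm N(V) = |v1|^2 * |v2|^2 * ... * |v2|^2
= 5 * 8
Running product: 5, 40
N(V) = 40


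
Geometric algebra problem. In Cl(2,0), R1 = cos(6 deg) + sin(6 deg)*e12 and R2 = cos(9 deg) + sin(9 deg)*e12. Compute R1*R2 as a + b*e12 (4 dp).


Same-plane rotors commute and their half-angles add:
R1*R2 = cos(a1 + a2) + sin(a1 + a2)*e12.
a1 + a2 = 6 + 9 = 15 deg
cos(15 deg) = 0.9659
sin(15 deg) = 0.2588
R1*R2 = 0.9659 + 0.2588*e12


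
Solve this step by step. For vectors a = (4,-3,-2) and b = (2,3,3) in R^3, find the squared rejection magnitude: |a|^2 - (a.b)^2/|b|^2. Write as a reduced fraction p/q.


|a|^2 = 4^2 + (-3)^2 + (-2)^2 = 29
|b|^2 = 2^2 + 3^2 + 3^2 = 22
a . b = 4*2 + (-3)*3 + (-2)*3 = -7
(a.b)^2 = (-7)^2 = 49
|rej|^2 = 29 - 49/22
= (638 - 49)/22
= 589/22
In lowest terms: 589/22


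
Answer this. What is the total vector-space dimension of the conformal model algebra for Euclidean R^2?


The conformal model of R^2 uses Cl(3,1): the 2 Euclidean generators plus two extra orthogonal generators e+ (e+^2 = +1) and e- (e-^2 = -1), from which the null vectors e0, einf are built.
Number of generators m = 2 + 2 = 4.
dim Cl(p,q) = 2^m = 2^4 = 16


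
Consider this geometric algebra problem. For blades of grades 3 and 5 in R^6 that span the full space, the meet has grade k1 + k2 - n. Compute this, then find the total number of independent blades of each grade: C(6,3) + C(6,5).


Meet grade = grade(A) + grade(B) - n
= 3 + 5 - 6 = 2
C(6,3) = 20
C(6,5) = 6
dim_A + dim_B = 20 + 6 = 26


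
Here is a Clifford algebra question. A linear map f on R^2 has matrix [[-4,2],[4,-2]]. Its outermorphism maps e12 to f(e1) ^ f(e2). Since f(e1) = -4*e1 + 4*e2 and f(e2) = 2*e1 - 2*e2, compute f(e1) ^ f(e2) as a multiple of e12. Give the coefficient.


The outermorphism of a linear map f sends e1^e2 to f(e1)^f(e2).
f(e1) = -4*e1 + 4*e2
f(e2) = 2*e1 - 2*e2
f(e1) ^ f(e2) = (-4*e1 + 4*e2) ^ (2*e1 - 2*e2)
= (-4)*(-2)*e12 + 4*2*e21
= (8 - 8)*e12
= 0*e12
Coefficient = 0


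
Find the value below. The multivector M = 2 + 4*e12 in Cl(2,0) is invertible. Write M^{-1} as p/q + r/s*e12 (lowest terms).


M = 2 + 4*e12, where e12^2 = -1.
Since M commutes with its reverse ~M = a - b*e12, M * ~M = a^2 - b^2*e12^2 = a^2 + b^2.
So M^{-1} = ~M / (a^2 + b^2) = (a - b*e12)/(a^2 + b^2).
a^2 + b^2 = 4 + 16 = 20
Scalar part = 2/20 = 1/10
Bivector coeff = -4/20 = -1/5
M^{-1} = 1/10 - 1/5*e12


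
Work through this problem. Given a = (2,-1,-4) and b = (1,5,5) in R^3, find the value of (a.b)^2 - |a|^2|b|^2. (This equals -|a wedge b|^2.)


a . b = 2*1 + (-1)*5 + (-4)*5
= 2 + (-5) + (-20) = -23
|a|^2 = 2^2 + (-1)^2 + (-4)^2 = 21
|b|^2 = 1^2 + 5^2 + 5^2 = 51
(a.b)^2 = (-23)^2 = 529
|a|^2 * |b|^2 = 21 * 51 = 1071
Result = 529 - 1071 = -542


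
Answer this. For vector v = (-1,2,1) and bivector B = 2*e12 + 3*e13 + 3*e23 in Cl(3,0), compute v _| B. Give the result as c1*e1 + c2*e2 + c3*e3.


Left contraction v _| B = <vB>_1 (grade-1 part of the geometric product vB).
Using e1_|e12 = e2, e2_|e12 = -e1, e1_|e13 = e3, e3_|e13 = -e1, e2_|e23 = e3, e3_|e23 = -e2:
e1 coeff: -v2*b12 - v3*b13 = -(2)*(2) - (1)*(3) = -7
e2 coeff: v1*b12 - v3*b23 = (-1)*(2) - (1)*(3) = -5
e3 coeff: v1*b13 + v2*b23 = (-1)*(3) + (2)*(3) = 3
v _| B = -7*e1 - 5*e2 + 3*e3


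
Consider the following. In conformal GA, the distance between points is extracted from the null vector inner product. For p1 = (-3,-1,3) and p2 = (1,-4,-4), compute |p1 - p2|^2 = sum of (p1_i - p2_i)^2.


p1 - p2 = (-4, 3, 7)
|p1 - p2|^2 = (-4)^2 + 3^2 + 7^2
= 16 + 9 + 49
= 74


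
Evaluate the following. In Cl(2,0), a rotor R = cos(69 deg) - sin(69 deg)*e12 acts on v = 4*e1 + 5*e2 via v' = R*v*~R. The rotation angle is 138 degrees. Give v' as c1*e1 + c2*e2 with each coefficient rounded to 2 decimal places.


Rotor R = cos(69deg) - sin(69deg)*e12
Rotation angle theta = 2 * 69 = 138 degrees
v' = R*v*~R rotates v by theta.
cos(138deg) = -0.7431, sin(138deg) = 0.6691
v'_1 = 4*cos(138deg) - 5*sin(138deg)
= 4*(-0.7431) - 5*0.6691
= -6.32
v'_2 = 4*sin(138deg) + 5*cos(138deg)
= 4*0.6691 + 5*(-0.7431)
= -1.04
v' = -6.32*e1 - 1.04*e2


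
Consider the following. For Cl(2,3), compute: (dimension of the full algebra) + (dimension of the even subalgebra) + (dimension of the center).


n = 2 + 3 = 5
Total dim = 2^5 = 32
Even subalgebra dim = 2^4 = 16
n is odd, so center dim = 2
Sum = 32 + 16 + 2 = 50


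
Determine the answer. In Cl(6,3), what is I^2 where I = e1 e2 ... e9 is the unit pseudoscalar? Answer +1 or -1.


The pseudoscalar I = e1...e_n (product of all n generators) of Cl(p,q) satisfies I^2 = (-1)^(q + n(n-1)/2).
p = 6, q = 3, n = p + q = 9
n(n-1)/2 = 9 * 8 / 2 = 36
Exponent = q + n(n-1)/2 = 3 + 36 = 39
I^2 = (-1)^39 = -1


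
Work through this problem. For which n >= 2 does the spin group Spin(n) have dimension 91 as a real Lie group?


dim Spin(n) = dim so(n) = n(n-1)/2.
Solve n(n-1)/2 = 91, i.e. n^2 - n - 182 = 0.
Discriminant = 1 + 8*91 = 729
n = (1 + sqrt(729))/2 = (1 + 27)/2 = 14


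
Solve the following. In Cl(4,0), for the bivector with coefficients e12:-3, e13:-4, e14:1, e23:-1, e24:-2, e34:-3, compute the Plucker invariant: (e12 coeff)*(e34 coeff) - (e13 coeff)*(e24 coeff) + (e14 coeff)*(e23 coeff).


Plucker relation: af - be + cd
a*f = (-3)*(-3) = 9
b*e = (-4)*(-2) = 8
c*d = 1*(-1) = -1
af - be + cd = 9 - 8 + (-1)
= 0


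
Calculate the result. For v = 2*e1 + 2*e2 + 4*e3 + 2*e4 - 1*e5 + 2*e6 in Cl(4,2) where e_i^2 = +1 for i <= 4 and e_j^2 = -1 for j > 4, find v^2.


v^2 = sum of c_i^2 * e_i^2
Positive signature terms (e_i^2 = +1): 2^2 + 2^2 + 4^2 + 2^2 = 28
Negative signature terms (e_j^2 = -1): (-1)^2 + 2^2 = 5
v^2 = 28 - 5 = 23


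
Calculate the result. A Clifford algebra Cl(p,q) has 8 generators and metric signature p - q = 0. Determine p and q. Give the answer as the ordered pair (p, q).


We need p + q = 8 and p - q = 0.
Adding: 2p = 8 + 0 = 8, so p = 4.
Then q = 8 - 4 = 4.
(p, q) = (4, 4)


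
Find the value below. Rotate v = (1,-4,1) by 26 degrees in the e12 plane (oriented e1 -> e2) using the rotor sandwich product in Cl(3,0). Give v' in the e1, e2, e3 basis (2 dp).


Rotor R = cos(13deg) - sin(13deg)*e12
Rotation angle theta = 2 * 13 = 26 degrees in the e12 plane (e1 -> e2).
The component perpendicular to the plane (e3) is invariant: v'_3 = v3 = 1.00
cos(26deg) = 0.8988, sin(26deg) = 0.4384
v'_1 = v1*cos(theta) - v2*sin(theta) = 1*0.8988 - (-4)*0.4384 = 2.65
v'_2 = v1*sin(theta) + v2*cos(theta) = 1*0.4384 + (-4)*0.8988 = -3.16
v' = 2.65*e1 - 3.16*e2 + 1.00*e3
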